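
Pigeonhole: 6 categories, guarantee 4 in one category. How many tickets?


Pigeonhole: to guarantee k in one of n categories, need (k-1)×n + 1.
k = 4, n = 6
Minimum = (4-1) × 6 + 1 = 3 × 6 + 1

19


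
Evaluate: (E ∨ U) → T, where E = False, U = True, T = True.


E = False, U = True, T = True
Step 1: E ∨ U = False OR True = True
Step 2: (True) → T: false only when antecedent=True and T=False.
Result: True

True


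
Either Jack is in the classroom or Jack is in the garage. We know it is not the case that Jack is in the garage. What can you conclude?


Disjunctive syllogism: P ∨ Q, ¬P ⊢ Q
Disjunction: Jack is in the classroom ∨ Jack is in the garage
We know it is not the case that Jack is in the garage.
By disjunctive syllogism, the other disjunct must be true.

Jack is in the classroom


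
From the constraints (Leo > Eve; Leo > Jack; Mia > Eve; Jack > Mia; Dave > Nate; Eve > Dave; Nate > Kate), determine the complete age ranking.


Constraints: Leo > Eve; Leo > Jack; Mia > Eve; Jack > Mia; Dave > Nate; Eve > Dave; Nate > Kate
Method: at each step, the next-highest is the one remaining person who never appears on the smaller side of a constraint between remaining people.
  Step 1: remaining {Dave, Leo, Jack, Nate, Kate, Mia, Eve}; on the smaller side: {Dave, Jack, Nate, Kate, Mia, Eve} → Leo is next (Leo > Eve; Leo > Jack).
  Step 2: remaining {Dave, Jack, Nate, Kate, Mia, Eve}; on the smaller side: {Dave, Nate, Kate, Mia, Eve} → Jack is next (Jack > Mia).
  Step 3: remaining {Dave, Nate, Kate, Mia, Eve}; on the smaller side: {Dave, Nate, Kate, Eve} → Mia is next (Mia > Eve).
  Step 4: remaining {Dave, Nate, Kate, Eve}; on the smaller side: {Dave, Nate, Kate} → Eve is next (Eve > Dave).
  Step 5: remaining {Dave, Nate, Kate}; on the smaller side: {Nate, Kate} → Dave is next (Dave > Nate).
  Step 6: remaining {Nate, Kate}; on the smaller side: {Kate} → Nate is next (Nate > Kate).
  Step 7: only Kate remains → lowest.
Final ranking (highest to lowest):

Leo > Jack > Mia > Eve > Dave > Nate > Kate


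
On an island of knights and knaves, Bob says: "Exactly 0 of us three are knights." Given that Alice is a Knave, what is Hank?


Bob claims exactly 0 knights among Bob, Alice, Hank.
Given: Alice is a Knave.

Case 1: Bob is a Knight (tells truth)
  Then exactly 0 of the three are knights.
  Counting Bob, Alice: 1 knight(s) so far. Need -1 more → impossible.
Case 2: Bob is a Knave (lies)
  Then the count is NOT 0.
  If Hank = Knave, count = 0 = 0 → claim would be true, contradicts lie.
  If Hank = Knight, count = 1 ≠ 0 → lie confirmed ✓

Hank is a Knight.

Knight


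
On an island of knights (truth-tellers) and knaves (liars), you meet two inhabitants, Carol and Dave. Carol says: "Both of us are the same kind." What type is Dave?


Carol says: "Both of us are the same kind."
Case 1: Carol is a Knight (truth-teller)
  Statement is true → they ARE the same → Dave is also a Knight
Case 2: Carol is a Knave (liar)
  Statement is false → they are NOT the same → Dave is a Knight
In both cases, Dave is a Knight.

Knight


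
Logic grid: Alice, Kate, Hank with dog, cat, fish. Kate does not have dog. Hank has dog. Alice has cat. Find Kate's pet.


From clues:
  Hank → dog
  Alice → cat
By elimination, Kate gets the remaining.

fish


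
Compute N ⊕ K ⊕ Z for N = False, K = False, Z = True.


N = False, K = False, Z = True
Step 1: N ⊕ K = False XOR False = False
Step 2: False ⊕ Z = False XOR True = True
XOR is true when an odd number of operands are true.

True


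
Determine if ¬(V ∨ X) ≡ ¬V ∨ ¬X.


Expression 1: ¬(V ∨ X)
Expression 2: ¬V ∨ ¬X
Truth table (V X | Expr1 Expr2):
  T T |   F     F
  T F |   F     T   ← differ
  F T |   F     T   ← differ
  F F |   T     T
Counterexample: V=T, X=F gives Expr1 = F but Expr2 = T, so the expressions are NOT logically equivalent.

No


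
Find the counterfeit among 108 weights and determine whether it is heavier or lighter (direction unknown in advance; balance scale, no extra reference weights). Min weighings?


Let n = 108. 216 possibilities (n weights × lighter/heavier); each weighing has 3 outcomes.
Bound for k weighings: say the first weighing puts j weights on each pan. If it tips, the 2j weighed weights remain suspects (each with a known direction) and k-1 weighings give 3^(k-1) outcomes; 3^(k-1) is odd, so 2j ≤ 3^(k-1) - 1. If it balances, the n - 2j unweighed weights remain with direction unknown: 2(n - 2j) ≤ 3^(k-1) - 1 by the same parity argument. Adding, n ≤ (3^(k-1) - 1) + (3^(k-1) - 1)/2 = (3^k - 3)/2, and the classical three-group strategy achieves this (3 weights in 2 weighings, 12 in 3, 39 in 4, 120 in 5).
So we need the smallest k with (3^k - 3)/2 ≥ 108.
k = 4: (3^4 - 3)/2 = 39 < 108 ✗
k = 5: (3^5 - 3)/2 = 120 ≥ 108 ✓

5


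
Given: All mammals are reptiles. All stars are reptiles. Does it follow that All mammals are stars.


Premise 1: All mammals are reptiles.
Premise 2: All stars are reptiles.
Conclusion: All mammals are stars.
Fallacy: undistributed middle. reptiles is predicate in both.
Counterexample: mammals and stars could be disjoint subsets of reptiles.

Invalid


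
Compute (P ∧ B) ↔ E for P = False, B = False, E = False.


P = False, B = False, E = False
Step 1: P ∧ B = False AND False = False
Step 2: (False) ↔ E: true when both sides have same truth value.
Result: False ↔ False = True

True


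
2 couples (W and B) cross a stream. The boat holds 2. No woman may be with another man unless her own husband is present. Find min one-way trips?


Label couples W and B.
1. WW+WB → (far: WW,WB; near: HW,HB)
2. WW ←   (far: WB; near: HW,HB,WW)
3. HW+HB → (far: HW,HB,WB; near: WW)
4. HW ←   (far: HB,WB; near: HW,WW)  — HW returns, since WW is alone on near bank
5. HW+WW → (far: all four; near: empty)
Every state respects the constraint.
Minimum trips = 5

5


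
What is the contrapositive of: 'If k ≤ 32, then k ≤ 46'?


Original: If k ≤ 32, then k ≤ 46
Contrapositive: If ¬Q, then ¬P
Negate Q: not (k ≤ 46)
Negate P: not (k ≤ 32)

If not (k ≤ 46), then not (k ≤ 32).


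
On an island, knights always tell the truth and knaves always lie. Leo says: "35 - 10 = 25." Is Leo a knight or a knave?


Statement: "35 - 10 = 25."
Actual: 35 - 10 = 25
Claimed: 25
Statement is TRUE → Leo tells the truth → Knight

Knight


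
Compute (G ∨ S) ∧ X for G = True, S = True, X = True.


G = True, S = True, X = True
Step 1: G ∨ S = True OR True = True
Step 2: True ∧ X = True AND True = True
OR is true when at least one operand is true; AND requires both.

True


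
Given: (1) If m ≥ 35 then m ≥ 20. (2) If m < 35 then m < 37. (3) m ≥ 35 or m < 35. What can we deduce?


Constructive dilemma: (P → Q) ∧ (R → S), P ∨ R ⊢ Q ∨ S
Premise 1: m ≥ 35 → m ≥ 20
Premise 2: m < 35 → m < 37
Premise 3: m ≥ 35 ∨ m < 35
Case 1: Assuming m ≥ 35, then by Premise 1, m ≥ 20.
Case 2: Assuming m < 35, then by Premise 2, m < 37.
Since one of m ≥ 35 or m < 35 must hold, we get m ≥ 20 or m < 37.

m ≥ 20 or m < 37.


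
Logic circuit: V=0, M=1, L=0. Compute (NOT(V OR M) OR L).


V OR M = 1
NOT(1) = 0
0 OR 0 = 0

0


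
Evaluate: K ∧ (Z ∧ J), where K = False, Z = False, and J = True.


K = False, Z = False, J = True
Step 1: Z ∧ J = False AND True = False
Step 2: K ∧ False = False AND False = False
AND is true only when ALL operands are true.

False


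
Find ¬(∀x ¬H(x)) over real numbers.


Original: ∀x ¬H(x)
Rule: ¬∀→∃, ¬∃→∀, negate predicate.
Negation: ∃x H(x)

∃x H(x)


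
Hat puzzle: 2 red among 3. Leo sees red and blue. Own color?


Total red = 2, seen red = 1
Own red = 2 - 1 = 1
Leo's hat is red.

red


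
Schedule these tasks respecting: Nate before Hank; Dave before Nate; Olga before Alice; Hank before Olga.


Constraints: Nate before Hank; Dave before Nate; Olga before Alice; Hank before Olga
Method: repeatedly schedule the remaining task that has no remaining task required before it.
  Step 1: remaining {Hank, Alice, Nate, Olga, Dave}; every task except Dave still has a predecessor pending → schedule Dave.
  Step 2: remaining {Hank, Alice, Nate, Olga}; every task except Nate still has a predecessor pending → schedule Nate.
  Step 3: remaining {Hank, Alice, Olga}; every task except Hank still has a predecessor pending → schedule Hank.
  Step 4: remaining {Alice, Olga}; every task except Olga still has a predecessor pending → schedule Olga.
  Step 5: only Alice remains → schedule Alice.
Resulting order:

Dave → Nate → Hank → Olga → Alice


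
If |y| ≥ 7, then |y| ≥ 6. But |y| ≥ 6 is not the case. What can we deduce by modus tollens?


Modus tollens: P → Q, ¬Q ⊢ ¬P
P: |y| ≥ 7
Q: |y| ≥ 6
We have P → Q and Q is false.
By modus tollens, P must be false.

It is not the case that |y| ≥ 7


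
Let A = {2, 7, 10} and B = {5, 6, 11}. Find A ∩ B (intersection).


A = {2, 7, 10}
B = {5, 6, 11}
Operation: intersection
Elements in both: none

∅


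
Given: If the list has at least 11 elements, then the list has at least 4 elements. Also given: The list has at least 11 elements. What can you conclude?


Modus ponens: P → Q, P ⊢ Q
P: the list has at least 11 elements
Q: the list has at least 4 elements
We have P → Q and P is true.
By modus ponens, Q must be true.

The list has at least 4 elements


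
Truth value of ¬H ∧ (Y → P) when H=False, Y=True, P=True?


H = False, Y = True, P = True
Expression: ¬H ∧ (Y → P)
Step 1: ¬H = NOT False = True
Step 2: Y → P = True → True (false only if Y=True, P=False) = True
Step 3: (True) ∧ (True) = True AND True = True

True


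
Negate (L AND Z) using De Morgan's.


De Morgan's law: ¬(P ∧ Q) ≡ ¬P ∨ ¬Q
¬(L ∧ Z) = ¬L ∨ ¬Z

¬L ∨ ¬Z


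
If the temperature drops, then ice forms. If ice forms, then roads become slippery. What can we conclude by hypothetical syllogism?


Hypothetical syllogism: P → Q, Q → R ⊢ P → R
Premise 1: the temperature drops → ice forms
Premise 2: ice forms → roads become slippery
Chain the implications: the middle term (ice forms) links the two.
Conclusion: If the temperature drops, then roads become slippery.

If the temperature drops, then roads become slippery.


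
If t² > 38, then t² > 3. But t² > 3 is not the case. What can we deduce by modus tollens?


Modus tollens: P → Q, ¬Q ⊢ ¬P
P: t² > 38
Q: t² > 3
We have P → Q and Q is false.
By modus tollens, P must be false.

It is not the case that t² > 38


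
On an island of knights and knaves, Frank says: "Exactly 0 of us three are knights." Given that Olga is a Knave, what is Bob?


Frank claims exactly 0 knights among Frank, Olga, Bob.
Given: Olga is a Knave.

Case 1: Frank is a Knight (tells truth)
  Then exactly 0 of the three are knights.
  Counting Frank, Olga: 1 knight(s) so far. Need -1 more → impossible.
Case 2: Frank is a Knave (lies)
  Then the count is NOT 0.
  If Bob = Knave, count = 0 = 0 → claim would be true, contradicts lie.
  If Bob = Knight, count = 1 ≠ 0 → lie confirmed ✓

Bob is a Knight.

Knight


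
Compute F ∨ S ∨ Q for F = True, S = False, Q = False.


F = True, S = False, Q = False
Step 1: F ∨ S = True OR False = True
Step 2: True ∨ Q = True OR False = True
OR is true when at least one operand is true.

True


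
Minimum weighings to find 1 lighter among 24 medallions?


Each weighing has 3 outcomes (left heavy / balance / right heavy), so k weighings distinguish at most 3^k cases; splitting into three near-equal groups achieves this.
Need 3^k ≥ 24: 3^2 = 9 < 24 ≤ 3^3 = 27
k = ⌈log₃(24)⌉ = 3

3


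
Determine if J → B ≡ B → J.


Expression 1: J → B
Expression 2: B → J
Truth table (J B | Expr1 Expr2):
  T T |   T     T
  T F |   F     T   ← differ
  F T |   T     F   ← differ
  F F |   T     T
Counterexample: J=T, B=F gives Expr1 = F but Expr2 = T, so the expressions are NOT logically equivalent.

No


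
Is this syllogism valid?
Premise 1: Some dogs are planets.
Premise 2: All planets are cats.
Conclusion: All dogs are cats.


Premise 1: Some dogs are planets.
Premise 2: All planets are cats.
Conclusion: All dogs are cats.
Fallacy: illicit minor. The minor term (dogs) is distributed in the conclusion ('All dogs ...') but undistributed in its premise ('Some dogs are planets' doesn't cover all dogs).
Only 'Some dogs are cats' follows, not 'All'.

Invalid


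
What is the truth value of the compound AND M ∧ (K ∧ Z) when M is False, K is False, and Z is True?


M = False, K = False, Z = True
Step 1: K ∧ Z = False AND True = False
Step 2: M ∧ False = False AND False = False
AND is true only when ALL operands are true.

False


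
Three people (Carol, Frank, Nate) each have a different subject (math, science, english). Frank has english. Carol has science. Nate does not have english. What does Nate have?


From clues:
  Frank → english
  Carol → science
By elimination, Nate gets the remaining.

math


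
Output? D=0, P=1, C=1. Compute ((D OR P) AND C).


D OR P = 0|1 = 1
1 AND 1 = 1

1


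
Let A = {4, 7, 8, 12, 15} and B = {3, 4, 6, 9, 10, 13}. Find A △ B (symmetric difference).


A = {4, 7, 8, 12, 15}
B = {3, 4, 6, 9, 10, 13}
Operation: symmetric difference
In A only: [7, 8, 12, 15], in B only: [3, 6, 9, 10, 13]

{3, 6, 7, 8, 9, 10, 12, 13, 15}


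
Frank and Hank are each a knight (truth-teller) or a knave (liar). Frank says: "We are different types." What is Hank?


Frank says: "We are different types."
Case 1: Frank is a Knight (truth-teller)
  Statement is true → they ARE different → Hank is a Knave
Case 2: Frank is a Knave (liar)
  Statement is false → they are NOT different → Hank is a Knave
In both cases, Hank is a Knave.

Knave


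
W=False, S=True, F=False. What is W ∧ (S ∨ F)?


W = False, S = True, F = False
Expression: W ∧ (S ∨ F)
Step 1: S ∨ F = True OR False = True
Step 2: W ∧ (True) = False AND True = False

False


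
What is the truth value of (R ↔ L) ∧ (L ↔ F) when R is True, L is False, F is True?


R = True, L = False, F = True
Step 1: R ↔ L is true when R and L have the same value. Result: False
Step 2: L ↔ F is true when L and F have the same value. Result: False
Step 3: False ∧ False = False

False


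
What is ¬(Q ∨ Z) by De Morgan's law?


De Morgan's law: ¬(P ∨ Q) ≡ ¬P ∧ ¬Q
¬(Q ∨ Z) = ¬Q ∧ ¬Z

¬Q ∧ ¬Z


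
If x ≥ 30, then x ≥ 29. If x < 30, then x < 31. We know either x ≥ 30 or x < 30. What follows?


Constructive dilemma: (P → Q) ∧ (R → S), P ∨ R ⊢ Q ∨ S
Premise 1: x ≥ 30 → x ≥ 29
Premise 2: x < 30 → x < 31
Premise 3: x ≥ 30 ∨ x < 30
Case 1: Assuming x ≥ 30, then by Premise 1, x ≥ 29.
Case 2: Assuming x < 30, then by Premise 2, x < 31.
Since one of x ≥ 30 or x < 30 must hold, we get x ≥ 29 or x < 31.

x ≥ 29 or x < 31.


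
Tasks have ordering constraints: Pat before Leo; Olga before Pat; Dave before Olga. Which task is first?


Constraints: Pat before Leo; Olga before Pat; Dave before Olga
The first task can have nothing scheduled before it, so it must never appear on the right of a 'before'.
Tasks appearing after some 'before': Leo, Pat, Olga.
The only task not in that list is Dave → it is first.

Dave


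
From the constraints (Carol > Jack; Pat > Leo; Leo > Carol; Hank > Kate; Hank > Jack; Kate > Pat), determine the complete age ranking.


Constraints: Carol > Jack; Pat > Leo; Leo > Carol; Hank > Kate; Hank > Jack; Kate > Pat
Method: at each step, the next-highest is the one remaining person who never appears on the smaller side of a constraint between remaining people.
  Step 1: remaining {Hank, Carol, Pat, Jack, Leo, Kate}; on the smaller side: {Carol, Pat, Jack, Leo, Kate} → Hank is next (Hank > Kate; Hank > Jack).
  Step 2: remaining {Carol, Pat, Jack, Leo, Kate}; on the smaller side: {Carol, Pat, Jack, Leo} → Kate is next (Kate > Pat).
  Step 3: remaining {Carol, Pat, Jack, Leo}; on the smaller side: {Carol, Jack, Leo} → Pat is next (Pat > Leo).
  Step 4: remaining {Carol, Jack, Leo}; on the smaller side: {Carol, Jack} → Leo is next (Leo > Carol).
  Step 5: remaining {Carol, Jack}; on the smaller side: {Jack} → Carol is next (Carol > Jack).
  Step 6: only Jack remains → lowest.
Final ranking (highest to lowest):

Hank > Kate > Pat > Leo > Carol > Jack


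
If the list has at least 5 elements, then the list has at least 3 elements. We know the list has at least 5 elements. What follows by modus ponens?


Modus ponens: P → Q, P ⊢ Q
P: the list has at least 5 elements
Q: the list has at least 3 elements
We have P → Q and P is true.
By modus ponens, Q must be true.

The list has at least 3 elements


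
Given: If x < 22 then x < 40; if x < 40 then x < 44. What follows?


Hypothetical syllogism: P → Q, Q → R ⊢ P → R
Premise 1: x < 22 → x < 40
Premise 2: x < 40 → x < 44
Chain the implications: the middle term (x < 40) links the two.
Conclusion: If x < 22, then x < 44.

If x < 22, then x < 44.


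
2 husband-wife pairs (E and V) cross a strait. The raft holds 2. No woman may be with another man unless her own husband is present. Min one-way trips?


Label couples E and V.
1. WE+WV → (far: WE,WV; near: HE,HV)
2. WE ←   (far: WV; near: HE,HV,WE)
3. HE+HV → (far: HE,HV,WV; near: WE)
4. HE ←   (far: HV,WV; near: HE,WE)  — HE returns, since WE is alone on near bank
5. HE+WE → (far: all four; near: empty)
Every state respects the constraint.
Minimum trips = 5

5


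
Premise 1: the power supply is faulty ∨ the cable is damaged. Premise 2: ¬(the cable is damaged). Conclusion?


Disjunctive syllogism: P ∨ Q, ¬P ⊢ Q
Disjunction: the power supply is faulty ∨ the cable is damaged
We know it is not the case that the cable is damaged.
By disjunctive syllogism, the other disjunct must be true.

The power supply is faulty


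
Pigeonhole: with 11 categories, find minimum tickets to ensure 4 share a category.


Pigeonhole: to guarantee k in one of n categories, need (k-1)×n + 1.
k = 4, n = 11
Minimum = (4-1) × 11 + 1 = 3 × 11 + 1

34


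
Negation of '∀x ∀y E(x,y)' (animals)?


Original: ∀x ∀y E(x,y)
Rule: ¬∀→∃, ¬∃→∀, negate predicate.
Negation: ∃x ∃y ¬E(x,y)

∃x ∃y ¬E(x,y)


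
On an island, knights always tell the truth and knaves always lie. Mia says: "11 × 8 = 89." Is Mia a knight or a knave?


Statement: "11 × 8 = 89."
Actual: 11 × 8 = 88
Claimed: 89
Statement is FALSE → Mia lies → Knave

Knave


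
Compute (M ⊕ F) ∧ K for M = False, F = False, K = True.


M = False, F = False, K = True
Step 1: M ⊕ F = False XOR False = False
Step 2: False ∧ K = False AND True = False
XOR true when exactly one of M,F is true; then AND with K.

False


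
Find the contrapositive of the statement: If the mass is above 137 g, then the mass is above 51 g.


Original: If the mass is above 137 g, then the mass is above 51 g
Contrapositive: If ¬Q, then ¬P
Negate Q: not (the mass is above 51 g)
Negate P: not (the mass is above 137 g)

If not (the mass is above 51 g), then not (the mass is above 137 g).


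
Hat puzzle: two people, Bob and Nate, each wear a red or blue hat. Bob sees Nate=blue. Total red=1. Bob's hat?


Total red = 1, Nate = blue
Red accounted for: 0
Remaining for Bob: 1
Bob's hat is red.

red


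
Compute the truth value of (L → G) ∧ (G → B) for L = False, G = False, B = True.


L = False, G = False, B = True
Step 1: L → G is false only when L=True and G=False. Result: True
Step 2: G → B is false only when G=True and B=False. Result: True
Step 3: True ∧ True = True

True


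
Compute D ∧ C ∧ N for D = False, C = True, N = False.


D = False, C = True, N = False
Step 1: D ∧ C = False AND True = False
Step 2: (False) ∧ N = (False) AND False = False
AND is true only when ALL operands are true.

False


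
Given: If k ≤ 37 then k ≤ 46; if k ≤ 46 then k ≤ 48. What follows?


Hypothetical syllogism: P → Q, Q → R ⊢ P → R
Premise 1: k ≤ 37 → k ≤ 46
Premise 2: k ≤ 46 → k ≤ 48
Chain the implications: the middle term (k ≤ 46) links the two.
Conclusion: If k ≤ 37, then k ≤ 48.

If k ≤ 37, then k ≤ 48.


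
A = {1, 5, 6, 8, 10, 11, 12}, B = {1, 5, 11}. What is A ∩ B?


A = {1, 5, 6, 8, 10, 11, 12}
B = {1, 5, 11}
Operation: intersection
Elements in both: 1, 5, 11

{1, 5, 11}


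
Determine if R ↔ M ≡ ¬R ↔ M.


Expression 1: R ↔ M
Expression 2: ¬R ↔ M
Truth table (R M | Expr1 Expr2):
  T T |   T     F   ← differ
  T F |   F     T   ← differ
  F T |   F     T   ← differ
  F F |   T     F   ← differ
Counterexample: R=T, M=T gives Expr1 = T but Expr2 = F, so the expressions are NOT logically equivalent.

No


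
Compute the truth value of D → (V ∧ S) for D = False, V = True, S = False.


D = False, V = True, S = False
Step 1: V ∧ S = True AND False = False
Step 2: D → (False): false only when D=True and consequent=False.
Result: True

True


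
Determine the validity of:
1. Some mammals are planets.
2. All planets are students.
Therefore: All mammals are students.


Premise 1: Some mammals are planets.
Premise 2: All planets are students.
Conclusion: All mammals are students.
Fallacy: illicit minor. The minor term (mammals) is distributed in the conclusion ('All mammals ...') but undistributed in its premise ('Some mammals are planets' doesn't cover all mammals).
Only 'Some mammals are students' follows, not 'All'.

Invalid


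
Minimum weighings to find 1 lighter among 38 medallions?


Each weighing has 3 outcomes (left heavy / balance / right heavy), so k weighings distinguish at most 3^k cases; splitting into three near-equal groups achieves this.
Need 3^k ≥ 38: 3^3 = 27 < 38 ≤ 3^4 = 81
k = ⌈log₃(38)⌉ = 4

4


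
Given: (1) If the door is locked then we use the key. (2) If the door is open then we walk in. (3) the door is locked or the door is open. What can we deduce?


Constructive dilemma: (P → Q) ∧ (R → S), P ∨ R ⊢ Q ∨ S
Premise 1: the door is locked → we use the key
Premise 2: the door is open → we walk in
Premise 3: the door is locked ∨ the door is open
Case 1: Assuming the door is locked, then by Premise 1, we use the key.
Case 2: Assuming the door is open, then by Premise 2, we walk in.
Since one of the door is locked or the door is open must hold, we get we use the key or we walk in.

We use the key or we walk in.


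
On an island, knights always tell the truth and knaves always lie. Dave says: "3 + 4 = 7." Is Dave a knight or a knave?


Statement: "3 + 4 = 7."
Actual: 3 + 4 = 7
Claimed: 7
Statement is TRUE → Dave tells the truth → Knight

Knight


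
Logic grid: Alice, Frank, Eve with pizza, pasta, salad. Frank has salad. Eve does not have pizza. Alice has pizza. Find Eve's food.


From clues:
  Alice → pizza
  Frank → salad
By elimination, Eve gets the remaining.

pasta


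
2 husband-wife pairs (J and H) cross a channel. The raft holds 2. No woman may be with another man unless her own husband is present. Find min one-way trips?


Label couples J and H.
1. WJ+WH → (far: WJ,WH; near: HJ,HH)
2. WJ ←   (far: WH; near: HJ,HH,WJ)
3. HJ+HH → (far: HJ,HH,WH; near: WJ)
4. HJ ←   (far: HH,WH; near: HJ,WJ)  — HJ returns, since WJ is alone on near bank
5. HJ+WJ → (far: all four; near: empty)
Every state respects the constraint.
Minimum trips = 5

5


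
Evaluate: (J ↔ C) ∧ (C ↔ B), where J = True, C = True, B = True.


J = True, C = True, B = True
Step 1: J ↔ C is true when J and C have the same value. Result: True
Step 2: C ↔ B is true when C and B have the same value. Result: True
Step 3: True ∧ True = True

True


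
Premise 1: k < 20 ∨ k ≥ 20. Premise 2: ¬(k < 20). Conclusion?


Disjunctive syllogism: P ∨ Q, ¬P ⊢ Q
Disjunction: k < 20 ∨ k ≥ 20
We know it is not the case that k < 20.
By disjunctive syllogism, the other disjunct must be true.

k ≥ 20


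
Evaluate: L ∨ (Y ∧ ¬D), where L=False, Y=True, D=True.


L = False, Y = True, D = True
Expression: L ∨ (Y ∧ ¬D)
Step 1: ¬D = NOT True = False
Step 2: Y ∧ ¬D = True AND False = False
Step 3: L ∨ (False) = False OR False = False

False


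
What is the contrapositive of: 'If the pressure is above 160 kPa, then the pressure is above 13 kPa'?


Original: If the pressure is above 160 kPa, then the pressure is above 13 kPa
Contrapositive: If ¬Q, then ¬P
Negate Q: not (the pressure is above 13 kPa)
Negate P: not (the pressure is above 160 kPa)

If not (the pressure is above 13 kPa), then not (the pressure is above 160 kPa).


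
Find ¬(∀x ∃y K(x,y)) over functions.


Original: ∀x ∃y K(x,y)
Rule: ¬∀→∃, ¬∃→∀, negate predicate.
Negation: ∃x ∀y ¬K(x,y)

∃x ∀y ¬K(x,y)


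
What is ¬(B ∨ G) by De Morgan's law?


De Morgan's law: ¬(P ∨ Q) ≡ ¬P ∧ ¬Q
¬(B ∨ G) = ¬B ∧ ¬G

¬B ∧ ¬G


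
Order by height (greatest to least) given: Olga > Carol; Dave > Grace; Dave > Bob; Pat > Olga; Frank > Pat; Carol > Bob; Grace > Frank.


Constraints: Olga > Carol; Dave > Grace; Dave > Bob; Pat > Olga; Frank > Pat; Carol > Bob; Grace > Frank
Method: at each step, the next-highest is the one remaining person who never appears on the smaller side of a constraint between remaining people.
  Step 1: remaining {Dave, Grace, Carol, Bob, Frank, Olga, Pat}; on the smaller side: {Grace, Carol, Bob, Frank, Olga, Pat} → Dave is next (Dave > Grace; Dave > Bob).
  Step 2: remaining {Grace, Carol, Bob, Frank, Olga, Pat}; on the smaller side: {Carol, Bob, Frank, Olga, Pat} → Grace is next (Grace > Frank).
  Step 3: remaining {Carol, Bob, Frank, Olga, Pat}; on the smaller side: {Carol, Bob, Olga, Pat} → Frank is next (Frank > Pat).
  Step 4: remaining {Carol, Bob, Olga, Pat}; on the smaller side: {Carol, Bob, Olga} → Pat is next (Pat > Olga).
  Step 5: remaining {Carol, Bob, Olga}; on the smaller side: {Carol, Bob} → Olga is next (Olga > Carol).
  Step 6: remaining {Carol, Bob}; on the smaller side: {Bob} → Carol is next (Carol > Bob).
  Step 7: only Bob remains → lowest.
Final ranking (highest to lowest):

Dave > Grace > Frank > Pat > Olga > Carol > Bob


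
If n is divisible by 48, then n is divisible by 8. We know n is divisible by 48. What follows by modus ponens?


Modus ponens: P → Q, P ⊢ Q
P: n is divisible by 48
Q: n is divisible by 8
We have P → Q and P is true.
By modus ponens, Q must be true.

n is divisible by 8


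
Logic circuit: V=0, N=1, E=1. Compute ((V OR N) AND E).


V OR N = 0|1 = 1
1 AND 1 = 1

1


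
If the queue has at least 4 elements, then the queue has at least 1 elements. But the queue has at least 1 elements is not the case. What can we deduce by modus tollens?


Modus tollens: P → Q, ¬Q ⊢ ¬P
P: the queue has at least 4 elements
Q: the queue has at least 1 elements
We have P → Q and Q is false.
By modus tollens, P must be false.

It is not the case that the queue has at least 4 elements


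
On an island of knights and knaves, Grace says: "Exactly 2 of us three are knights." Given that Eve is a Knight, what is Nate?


Grace claims exactly 2 knights among Grace, Eve, Nate.
Given: Eve is a Knight.

Case 1: Grace is a Knight (tells truth)
  Then exactly 2 of the three are knights.
  Counting Grace, Eve: 2 knight(s) so far. Need 0 more → Nate = Knave.
Case 2: Grace is a Knave (lies)
  Then the count is NOT 2.
  If Nate = Knight, count = 2 = 2 → claim would be true, contradicts lie.
  If Nate = Knave, count = 1 ≠ 2 → lie confirmed ✓

Nate is a Knave.

Knave


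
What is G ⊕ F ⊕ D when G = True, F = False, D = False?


G = True, F = False, D = False
Step 1: G ⊕ F = True XOR False = True
Step 2: True ⊕ D = True XOR False = True
XOR is true when an odd number of operands are true.

True


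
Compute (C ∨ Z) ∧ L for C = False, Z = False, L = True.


C = False, Z = False, L = True
Step 1: C ∨ Z = False OR False = False
Step 2: False ∧ L = False AND True = False
OR is true when at least one operand is true; AND requires both.

False


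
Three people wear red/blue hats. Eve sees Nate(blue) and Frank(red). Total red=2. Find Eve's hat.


Total red = 2, seen red = 1
Own red = 2 - 1 = 1
Eve's hat is red.

red


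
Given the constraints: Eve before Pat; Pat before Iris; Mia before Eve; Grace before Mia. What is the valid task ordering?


Constraints: Eve before Pat; Pat before Iris; Mia before Eve; Grace before Mia
Method: repeatedly schedule the remaining task that has no remaining task required before it.
  Step 1: remaining {Mia, Iris, Pat, Grace, Eve}; every task except Grace still has a predecessor pending → schedule Grace.
  Step 2: remaining {Mia, Iris, Pat, Eve}; every task except Mia still has a predecessor pending → schedule Mia.
  Step 3: remaining {Iris, Pat, Eve}; every task except Eve still has a predecessor pending → schedule Eve.
  Step 4: remaining {Iris, Pat}; every task except Pat still has a predecessor pending → schedule Pat.
  Step 5: only Iris remains → schedule Iris.
Resulting order:

Grace → Mia → Eve → Pat → Iris


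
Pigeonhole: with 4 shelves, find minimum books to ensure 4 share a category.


Pigeonhole: to guarantee k in one of n categories, need (k-1)×n + 1.
k = 4, n = 4
Minimum = (4-1) × 4 + 1 = 3 × 4 + 1

13


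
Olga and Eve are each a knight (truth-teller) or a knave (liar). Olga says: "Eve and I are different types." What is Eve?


Olga says: "Eve and I are different types."
Case 1: Olga is a Knight (truth-teller)
  Statement is true → they ARE different → Eve is a Knave
Case 2: Olga is a Knave (liar)
  Statement is false → they are NOT different → Eve is a Knave
In both cases, Eve is a Knave.

Knave


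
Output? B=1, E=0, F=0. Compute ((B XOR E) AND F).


B XOR E = 1^0 = 1
1 AND 0 = 0

0


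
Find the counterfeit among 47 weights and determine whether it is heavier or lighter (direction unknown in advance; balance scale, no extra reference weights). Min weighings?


Let n = 47. 94 possibilities (n weights × lighter/heavier); each weighing has 3 outcomes.
Bound for k weighings: say the first weighing puts j weights on each pan. If it tips, the 2j weighed weights remain suspects (each with a known direction) and k-1 weighings give 3^(k-1) outcomes; 3^(k-1) is odd, so 2j ≤ 3^(k-1) - 1. If it balances, the n - 2j unweighed weights remain with direction unknown: 2(n - 2j) ≤ 3^(k-1) - 1 by the same parity argument. Adding, n ≤ (3^(k-1) - 1) + (3^(k-1) - 1)/2 = (3^k - 3)/2, and the classical three-group strategy achieves this (3 weights in 2 weighings, 12 in 3, 39 in 4, 120 in 5).
So we need the smallest k with (3^k - 3)/2 ≥ 47.
k = 4: (3^4 - 3)/2 = 39 < 47 ✗
k = 5: (3^5 - 3)/2 = 120 ≥ 47 ✓

5


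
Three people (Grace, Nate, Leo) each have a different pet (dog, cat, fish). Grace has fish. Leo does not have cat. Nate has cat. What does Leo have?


From clues:
  Nate → cat
  Grace → fish
By elimination, Leo gets the remaining.

dog


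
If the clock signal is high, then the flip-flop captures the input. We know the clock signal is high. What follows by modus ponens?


Modus ponens: P → Q, P ⊢ Q
P: the clock signal is high
Q: the flip-flop captures the input
We have P → Q and P is true.
By modus ponens, Q must be true.

The flip-flop captures the input


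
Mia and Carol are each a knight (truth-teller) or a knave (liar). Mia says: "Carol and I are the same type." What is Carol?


Mia says: "Carol and I are the same type."
Case 1: Mia is a Knight (truth-teller)
  Statement is true → they ARE the same → Carol is also a Knight
Case 2: Mia is a Knave (liar)
  Statement is false → they are NOT the same → Carol is a Knight
In both cases, Carol is a Knight.

Knight


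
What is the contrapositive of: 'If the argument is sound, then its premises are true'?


Original: If the argument is sound, then its premises are true
Contrapositive: If ¬Q, then ¬P
Negate Q: not (its premises are true)
Negate P: not (the argument is sound)

If not (its premises are true), then not (the argument is sound).


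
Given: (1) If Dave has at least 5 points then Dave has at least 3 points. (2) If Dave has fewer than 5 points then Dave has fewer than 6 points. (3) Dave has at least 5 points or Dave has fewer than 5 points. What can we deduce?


Constructive dilemma: (P → Q) ∧ (R → S), P ∨ R ⊢ Q ∨ S
Premise 1: Dave has at least 5 points → Dave has at least 3 points
Premise 2: Dave has fewer than 5 points → Dave has fewer than 6 points
Premise 3: Dave has at least 5 points ∨ Dave has fewer than 5 points
Case 1: Assuming Dave has at least 5 points, then by Premise 1, Dave has at least 3 points.
Case 2: Assuming Dave has fewer than 5 points, then by Premise 2, Dave has fewer than 6 points.
Since one of Dave has at least 5 points or Dave has fewer than 5 points must hold, we get Dave has at least 3 points or Dave has fewer than 6 points.

Dave has at least 3 points or Dave has fewer than 6 points.


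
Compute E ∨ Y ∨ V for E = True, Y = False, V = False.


E = True, Y = False, V = False
Step 1: E ∨ Y = True OR False = True
Step 2: True ∨ V = True OR False = True
OR is true when at least one operand is true.

True


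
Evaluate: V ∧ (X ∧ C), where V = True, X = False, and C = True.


V = True, X = False, C = True
Step 1: X ∧ C = False AND True = False
Step 2: V ∧ False = True AND False = False
AND is true only when ALL operands are true.

False


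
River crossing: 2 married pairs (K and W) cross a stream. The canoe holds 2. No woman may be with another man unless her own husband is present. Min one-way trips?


Label couples K and W.
1. WK+WW → (far: WK,WW; near: HK,HW)
2. WK ←   (far: WW; near: HK,HW,WK)
3. HK+HW → (far: HK,HW,WW; near: WK)
4. HK ←   (far: HW,WW; near: HK,WK)  — HK returns, since WK is alone on near bank
5. HK+WK → (far: all four; near: empty)
Every state respects the constraint.
Minimum trips = 5

5


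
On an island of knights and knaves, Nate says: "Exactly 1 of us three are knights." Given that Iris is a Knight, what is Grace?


Nate claims exactly 1 knights among Nate, Iris, Grace.
Given: Iris is a Knight.

Case 1: Nate is a Knight (tells truth)
  Then exactly 1 of the three are knights.
  Counting Nate, Iris: 2 knight(s) so far. Need -1 more → impossible.
Case 2: Nate is a Knave (lies)
  Then the count is NOT 1.
  If Grace = Knave, count = 1 = 1 → claim would be true, contradicts lie.
  If Grace = Knight, count = 2 ≠ 1 → lie confirmed ✓

Grace is a Knight.

Knight


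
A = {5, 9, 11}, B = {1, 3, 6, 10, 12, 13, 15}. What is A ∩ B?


A = {5, 9, 11}
B = {1, 3, 6, 10, 12, 13, 15}
Operation: intersection
Elements in both: none

∅


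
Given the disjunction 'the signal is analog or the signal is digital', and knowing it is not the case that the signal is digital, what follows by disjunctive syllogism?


Disjunctive syllogism: P ∨ Q, ¬P ⊢ Q
Disjunction: the signal is analog ∨ the signal is digital
We know it is not the case that the signal is digital.
By disjunctive syllogism, the other disjunct must be true.

The signal is analog


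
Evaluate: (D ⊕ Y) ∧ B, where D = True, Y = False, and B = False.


D = True, Y = False, B = False
Step 1: D ⊕ Y = True XOR False = True
Step 2: True ∧ B = True AND False = False
XOR true when exactly one of D,Y is true; then AND with B.

False


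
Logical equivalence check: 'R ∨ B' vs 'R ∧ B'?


Expression 1: R ∨ B
Expression 2: R ∧ B
Truth table (R B | Expr1 Expr2):
  T T |   T     T
  T F |   T     F   ← differ
  F T |   T     F   ← differ
  F F |   F     F
Counterexample: R=T, B=F gives Expr1 = T but Expr2 = F, so the expressions are NOT logically equivalent.

No


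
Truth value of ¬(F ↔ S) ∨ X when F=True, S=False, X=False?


F = True, S = False, X = False
Expression: ¬(F ↔ S) ∨ X
Step 1: F ↔ S = (True iff False) = False
Step 2: ¬(F ↔ S) = NOT False = True
Step 3: (True) ∨ X = True OR False = True

True


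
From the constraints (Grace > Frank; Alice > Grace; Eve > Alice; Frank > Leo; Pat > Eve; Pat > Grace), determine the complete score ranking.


Constraints: Grace > Frank; Alice > Grace; Eve > Alice; Frank > Leo; Pat > Eve; Pat > Grace
Method: at each step, the next-highest is the one remaining person who never appears on the smaller side of a constraint between remaining people.
  Step 1: remaining {Pat, Leo, Grace, Frank, Eve, Alice}; on the smaller side: {Leo, Grace, Frank, Eve, Alice} → Pat is next (Pat > Eve; Pat > Grace).
  Step 2: remaining {Leo, Grace, Frank, Eve, Alice}; on the smaller side: {Leo, Grace, Frank, Alice} → Eve is next (Eve > Alice).
  Step 3: remaining {Leo, Grace, Frank, Alice}; on the smaller side: {Leo, Grace, Frank} → Alice is next (Alice > Grace).
  Step 4: remaining {Leo, Grace, Frank}; on the smaller side: {Leo, Frank} → Grace is next (Grace > Frank).
  Step 5: remaining {Leo, Frank}; on the smaller side: {Leo} → Frank is next (Frank > Leo).
  Step 6: only Leo remains → lowest.
Final ranking (highest to lowest):

Pat > Eve > Alice > Grace > Frank > Leo


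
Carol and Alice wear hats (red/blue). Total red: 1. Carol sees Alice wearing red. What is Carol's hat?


Total red = 1, Alice = red
Red accounted for: 1
Remaining for Carol: 0
Carol's hat is blue.

blue


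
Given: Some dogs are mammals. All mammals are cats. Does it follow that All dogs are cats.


Premise 1: Some dogs are mammals.
Premise 2: All mammals are cats.
Conclusion: All dogs are cats.
Fallacy: illicit minor. The minor term (dogs) is distributed in the conclusion ('All dogs ...') but undistributed in its premise ('Some dogs are mammals' doesn't cover all dogs).
Only 'Some dogs are cats' follows, not 'All'.

Invalid


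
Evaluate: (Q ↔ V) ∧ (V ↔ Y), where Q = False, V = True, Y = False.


Q = False, V = True, Y = False
Step 1: Q ↔ V is true when Q and V have the same value. Result: False
Step 2: V ↔ Y is true when V and Y have the same value. Result: False
Step 3: False ∧ False = False

False


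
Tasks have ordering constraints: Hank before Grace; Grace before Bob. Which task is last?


Constraints: Hank before Grace; Grace before Bob
The last task can have nothing scheduled after it, so it must never appear on the left of a 'before'.
Tasks appearing before some other task: Hank, Grace.
The only task not in that list is Bob → it is last.

Bob


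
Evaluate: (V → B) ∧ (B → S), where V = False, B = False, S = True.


V = False, B = False, S = True
Step 1: V → B is false only when V=True and B=False. Result: True
Step 2: B → S is false only when B=True and S=False. Result: True
Step 3: True ∧ True = True

True


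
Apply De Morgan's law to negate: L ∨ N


De Morgan's law: ¬(P ∨ Q) ≡ ¬P ∧ ¬Q
¬(L ∨ N) = ¬L ∧ ¬N

¬L ∧ ¬N


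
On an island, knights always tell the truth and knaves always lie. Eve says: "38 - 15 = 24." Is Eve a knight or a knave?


Statement: "38 - 15 = 24."
Actual: 38 - 15 = 23
Claimed: 24
Statement is FALSE → Eve lies → Knave

Knave


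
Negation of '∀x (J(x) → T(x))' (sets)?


Original: ∀x (J(x) → T(x))
Rule: ¬∀→∃, ¬∃→∀, negate predicate.
Negation: ∃x (J(x) ∧ ¬T(x))

∃x (J(x) ∧ ¬T(x))


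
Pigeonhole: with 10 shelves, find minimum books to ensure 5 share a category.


Pigeonhole: to guarantee k in one of n categories, need (k-1)×n + 1.
k = 5, n = 10
Minimum = (5-1) × 10 + 1 = 4 × 10 + 1

41


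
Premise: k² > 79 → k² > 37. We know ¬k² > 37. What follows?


Modus tollens: P → Q, ¬Q ⊢ ¬P
P: k² > 79
Q: k² > 37
We have P → Q and Q is false.
By modus tollens, P must be false.

It is not the case that k² > 79
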